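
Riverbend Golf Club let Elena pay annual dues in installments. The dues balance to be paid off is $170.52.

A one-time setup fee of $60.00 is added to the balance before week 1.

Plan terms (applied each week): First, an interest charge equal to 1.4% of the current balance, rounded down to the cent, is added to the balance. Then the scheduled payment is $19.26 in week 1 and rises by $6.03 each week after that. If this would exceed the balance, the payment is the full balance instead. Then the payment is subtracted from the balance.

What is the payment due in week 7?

# | Opening | Interest | Payment | End bal
1 | $230.52 | $3.22 | $19.26 | $214.48
2 | $214.48 | $3.00 | $25.29 | $192.19
3 | $192.19 | $2.69 | $31.32 | $163.56
4 | $163.56 | $2.28 | $37.35 | $128.49
5 | $128.49 | $1.79 | $43.38 | $86.90
6 | $86.90 | $1.21 | $49.41 | $38.70
7 | $38.70 | $0.54 | $39.24 | $0.00

$39.24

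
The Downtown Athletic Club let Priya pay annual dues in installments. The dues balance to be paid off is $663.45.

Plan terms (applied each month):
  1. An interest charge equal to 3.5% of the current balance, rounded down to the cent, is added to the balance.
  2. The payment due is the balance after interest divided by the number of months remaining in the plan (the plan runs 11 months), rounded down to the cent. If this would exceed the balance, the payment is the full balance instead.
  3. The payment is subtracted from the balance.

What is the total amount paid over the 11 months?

$820.33

Month 1: $663.45 +$23.22 interest = $686.67; pay $62.42 → $624.25
Month 2: $624.25 +$21.84 interest = $646.09; pay $64.60 → $581.49
Month 3: $581.49 +$20.35 interest = $601.84; pay $66.87 → $534.97
Month 4: $534.97 +$18.72 interest = $553.69; pay $69.21 → $484.48
Month 5: $484.48 +$16.95 interest = $501.43; pay $71.63 → $429.80
Month 6: $429.80 +$15.04 interest = $444.84; pay $74.14 → $370.70
Month 7: $370.70 +$12.97 interest = $383.67; pay $76.73 → $306.94
Month 8: $306.94 +$10.74 interest = $317.68; pay $79.42 → $238.26
Month 9: $238.26 +$8.33 interest = $246.59; pay $82.19 → $164.40
Month 10: $164.40 +$5.75 interest = $170.15; pay $85.07 → $85.08
Month 11: $85.08 +$2.97 interest = $88.05; pay $88.05 → $0.00
Total paid: $820.33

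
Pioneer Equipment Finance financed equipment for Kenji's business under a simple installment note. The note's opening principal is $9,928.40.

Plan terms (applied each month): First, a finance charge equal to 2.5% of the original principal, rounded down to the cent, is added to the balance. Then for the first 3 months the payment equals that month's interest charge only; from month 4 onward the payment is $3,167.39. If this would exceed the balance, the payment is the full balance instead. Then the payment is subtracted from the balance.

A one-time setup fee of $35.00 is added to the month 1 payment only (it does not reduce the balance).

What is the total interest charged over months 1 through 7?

$1,737.47

Month 1: opening $9,928.40; interest $248.21 → $10,176.61; payment $248.21 (+ $35.00 fee); balance $9,928.40
Month 2: opening $9,928.40; interest $248.21 → $10,176.61; payment $248.21; balance $9,928.40
Month 3: opening $9,928.40; interest $248.21 → $10,176.61; payment $248.21; balance $9,928.40
Month 4: opening $9,928.40; interest $248.21 → $10,176.61; payment $3,167.39; balance $7,009.22
Month 5: opening $7,009.22; interest $248.21 → $7,257.43; payment $3,167.39; balance $4,090.04
Month 6: opening $4,090.04; interest $248.21 → $4,338.25; payment $3,167.39; balance $1,170.86
Month 7: opening $1,170.86; interest $248.21 → $1,419.07; payment $1,419.07; balance $0.00
Total interest: $248.21 + $248.21 + $248.21 + $248.21 + $248.21 + $248.21 + $248.21 = $1,737.47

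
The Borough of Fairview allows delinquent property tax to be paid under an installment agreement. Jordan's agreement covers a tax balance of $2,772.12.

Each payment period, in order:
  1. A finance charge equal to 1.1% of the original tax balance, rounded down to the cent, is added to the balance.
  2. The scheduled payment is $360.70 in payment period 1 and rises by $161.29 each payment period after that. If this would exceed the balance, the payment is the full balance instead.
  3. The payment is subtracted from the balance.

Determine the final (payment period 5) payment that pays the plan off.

$514.03

# | Opening | Interest | Payment | End bal
1 | $2,772.12 | $30.49 | $360.70 | $2,441.91
2 | $2,441.91 | $30.49 | $521.99 | $1,950.41
3 | $1,950.41 | $30.49 | $683.28 | $1,297.62
4 | $1,297.62 | $30.49 | $844.57 | $483.54
5 | $483.54 | $30.49 | $514.03 | $0.00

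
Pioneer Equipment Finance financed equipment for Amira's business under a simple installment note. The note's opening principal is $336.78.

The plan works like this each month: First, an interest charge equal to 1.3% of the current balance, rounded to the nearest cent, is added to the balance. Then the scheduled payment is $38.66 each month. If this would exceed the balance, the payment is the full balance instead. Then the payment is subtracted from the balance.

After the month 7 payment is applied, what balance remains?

Month 1: $336.78 +$4.38 interest = $341.16; pay $38.66 → $302.50
Month 2: $302.50 +$3.93 interest = $306.43; pay $38.66 → $267.77
Month 3: $267.77 +$3.48 interest = $271.25; pay $38.66 → $232.59
Month 4: $232.59 +$3.02 interest = $235.61; pay $38.66 → $196.95
Month 5: $196.95 +$2.56 interest = $199.51; pay $38.66 → $160.85
Month 6: $160.85 +$2.09 interest = $162.94; pay $38.66 → $124.28
Month 7: $124.28 +$1.62 interest = $125.90; pay $38.66 → $87.24

$87.24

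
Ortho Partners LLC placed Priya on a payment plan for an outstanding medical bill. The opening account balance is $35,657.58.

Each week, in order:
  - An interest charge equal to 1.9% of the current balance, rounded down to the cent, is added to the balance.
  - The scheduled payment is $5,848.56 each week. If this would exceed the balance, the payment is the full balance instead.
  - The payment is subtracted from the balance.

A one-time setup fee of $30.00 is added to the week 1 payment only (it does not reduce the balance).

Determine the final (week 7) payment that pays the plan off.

Week 1: $35,657.58 +$677.49 interest = $36,335.07; pay $5,848.56 (+ $30.00 fee) → $30,486.51
Week 2: $30,486.51 +$579.24 interest = $31,065.75; pay $5,848.56 → $25,217.19
Week 3: $25,217.19 +$479.12 interest = $25,696.31; pay $5,848.56 → $19,847.75
Week 4: $19,847.75 +$377.10 interest = $20,224.85; pay $5,848.56 → $14,376.29
Week 5: $14,376.29 +$273.14 interest = $14,649.43; pay $5,848.56 → $8,800.87
Week 6: $8,800.87 +$167.21 interest = $8,968.08; pay $5,848.56 → $3,119.52
Week 7: $3,119.52 +$59.27 interest = $3,178.79; pay $3,178.79 → $0.00

$3,178.79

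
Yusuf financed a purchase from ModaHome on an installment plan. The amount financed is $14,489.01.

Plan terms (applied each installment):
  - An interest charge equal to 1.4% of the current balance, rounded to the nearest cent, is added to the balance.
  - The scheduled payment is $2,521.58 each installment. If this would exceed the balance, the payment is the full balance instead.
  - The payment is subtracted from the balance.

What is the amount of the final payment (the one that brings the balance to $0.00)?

$81.62

# | Opening | Interest | Payment | End bal
1 | $14,489.01 | $202.85 | $2,521.58 | $12,170.28
2 | $12,170.28 | $170.38 | $2,521.58 | $9,819.08
3 | $9,819.08 | $137.47 | $2,521.58 | $7,434.97
4 | $7,434.97 | $104.09 | $2,521.58 | $5,017.48
5 | $5,017.48 | $70.24 | $2,521.58 | $2,566.14
6 | $2,566.14 | $35.93 | $2,521.58 | $80.49
7 | $80.49 | $1.13 | $81.62 | $0.00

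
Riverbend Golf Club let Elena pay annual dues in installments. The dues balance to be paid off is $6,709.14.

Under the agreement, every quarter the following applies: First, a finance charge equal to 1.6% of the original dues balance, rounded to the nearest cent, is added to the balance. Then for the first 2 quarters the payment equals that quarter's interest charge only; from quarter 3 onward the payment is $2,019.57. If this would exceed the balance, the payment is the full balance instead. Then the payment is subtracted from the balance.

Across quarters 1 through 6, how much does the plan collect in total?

Quarter 1: opening $6,709.14; interest $107.35 → $6,816.49; payment $107.35; balance $6,709.14
Quarter 2: opening $6,709.14; interest $107.35 → $6,816.49; payment $107.35; balance $6,709.14
Quarter 3: opening $6,709.14; interest $107.35 → $6,816.49; payment $2,019.57; balance $4,796.92
Quarter 4: opening $4,796.92; interest $107.35 → $4,904.27; payment $2,019.57; balance $2,884.70
Quarter 5: opening $2,884.70; interest $107.35 → $2,992.05; payment $2,019.57; balance $972.48
Quarter 6: opening $972.48; interest $107.35 → $1,079.83; payment $1,079.83; balance $0.00
Total paid: $7,353.24

$7,353.24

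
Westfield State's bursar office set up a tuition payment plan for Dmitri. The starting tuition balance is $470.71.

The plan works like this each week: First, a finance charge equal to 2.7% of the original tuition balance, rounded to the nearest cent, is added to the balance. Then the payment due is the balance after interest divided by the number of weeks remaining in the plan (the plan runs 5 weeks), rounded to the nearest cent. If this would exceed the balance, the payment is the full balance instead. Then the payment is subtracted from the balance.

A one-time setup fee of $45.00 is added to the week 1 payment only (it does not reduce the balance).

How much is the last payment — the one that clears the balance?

Week 1: $470.71 +$12.71 interest = $483.42; pay $96.68 (+ $45.00 fee) → $386.74
Week 2: $386.74 +$12.71 interest = $399.45; pay $99.86 → $299.59
Week 3: $299.59 +$12.71 interest = $312.30; pay $104.10 → $208.20
Week 4: $208.20 +$12.71 interest = $220.91; pay $110.46 → $110.45
Week 5: $110.45 +$12.71 interest = $123.16; pay $123.16 → $0.00

$123.16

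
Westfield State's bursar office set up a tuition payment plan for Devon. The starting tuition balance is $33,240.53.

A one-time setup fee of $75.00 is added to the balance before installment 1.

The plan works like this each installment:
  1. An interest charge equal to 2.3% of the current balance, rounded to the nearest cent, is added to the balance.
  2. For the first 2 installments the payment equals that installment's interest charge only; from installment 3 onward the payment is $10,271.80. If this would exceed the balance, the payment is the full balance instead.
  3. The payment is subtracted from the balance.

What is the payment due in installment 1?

$766.26

Installment 1: opening $33,315.53; interest $766.26 → $34,081.79; payment $766.26; balance $33,315.53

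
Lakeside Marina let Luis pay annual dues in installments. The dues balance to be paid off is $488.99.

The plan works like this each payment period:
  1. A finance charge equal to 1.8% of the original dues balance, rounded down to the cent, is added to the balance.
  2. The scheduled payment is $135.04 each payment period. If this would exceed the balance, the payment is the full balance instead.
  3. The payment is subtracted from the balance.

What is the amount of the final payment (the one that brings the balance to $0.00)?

$119.07

Payment period 1: opening $488.99; interest $8.80 → $497.79; payment $135.04; balance $362.75
Payment period 2: opening $362.75; interest $8.80 → $371.55; payment $135.04; balance $236.51
Payment period 3: opening $236.51; interest $8.80 → $245.31; payment $135.04; balance $110.27
Payment period 4: opening $110.27; interest $8.80 → $119.07; payment $119.07; balance $0.00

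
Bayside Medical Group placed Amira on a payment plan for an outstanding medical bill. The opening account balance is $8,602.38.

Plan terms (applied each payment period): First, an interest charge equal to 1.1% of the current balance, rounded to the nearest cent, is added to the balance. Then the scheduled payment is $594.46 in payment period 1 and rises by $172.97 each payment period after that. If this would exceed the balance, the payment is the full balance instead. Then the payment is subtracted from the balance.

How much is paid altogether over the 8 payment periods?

$9,093.99

Payment period 1: opening $8,602.38; interest $94.63 → $8,697.01; payment $594.46; balance $8,102.55
Payment period 2: opening $8,102.55; interest $89.13 → $8,191.68; payment $767.43; balance $7,424.25
Payment period 3: opening $7,424.25; interest $81.67 → $7,505.92; payment $940.40; balance $6,565.52
Payment period 4: opening $6,565.52; interest $72.22 → $6,637.74; payment $1,113.37; balance $5,524.37
Payment period 5: opening $5,524.37; interest $60.77 → $5,585.14; payment $1,286.34; balance $4,298.80
Payment period 6: opening $4,298.80; interest $47.29 → $4,346.09; payment $1,459.31; balance $2,886.78
Payment period 7: opening $2,886.78; interest $31.75 → $2,918.53; payment $1,632.28; balance $1,286.25
Payment period 8: opening $1,286.25; interest $14.15 → $1,300.40; payment $1,300.40; balance $0.00
Total paid: $9,093.99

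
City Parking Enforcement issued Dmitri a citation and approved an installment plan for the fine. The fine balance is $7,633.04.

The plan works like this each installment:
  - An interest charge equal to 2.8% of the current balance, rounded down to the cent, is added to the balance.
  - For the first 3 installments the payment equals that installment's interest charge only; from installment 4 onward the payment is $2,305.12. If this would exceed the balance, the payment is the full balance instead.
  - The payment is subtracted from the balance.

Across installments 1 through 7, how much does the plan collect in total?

$8,771.12

Installment 1: opening $7,633.04; interest $213.72 → $7,846.76; payment $213.72; balance $7,633.04
Installment 2: opening $7,633.04; interest $213.72 → $7,846.76; payment $213.72; balance $7,633.04
Installment 3: opening $7,633.04; interest $213.72 → $7,846.76; payment $213.72; balance $7,633.04
Installment 4: opening $7,633.04; interest $213.72 → $7,846.76; payment $2,305.12; balance $5,541.64
Installment 5: opening $5,541.64; interest $155.16 → $5,696.80; payment $2,305.12; balance $3,391.68
Installment 6: opening $3,391.68; interest $94.96 → $3,486.64; payment $2,305.12; balance $1,181.52
Installment 7: opening $1,181.52; interest $33.08 → $1,214.60; payment $1,214.60; balance $0.00
Total paid: $8,771.12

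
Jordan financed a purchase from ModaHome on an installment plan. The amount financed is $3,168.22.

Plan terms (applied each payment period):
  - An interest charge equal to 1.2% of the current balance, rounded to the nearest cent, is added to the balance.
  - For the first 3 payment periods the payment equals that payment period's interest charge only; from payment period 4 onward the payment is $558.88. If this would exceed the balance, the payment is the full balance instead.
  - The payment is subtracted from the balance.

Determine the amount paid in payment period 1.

$38.02

Payment period 1: opening $3,168.22; interest $38.02 → $3,206.24; payment $38.02; balance $3,168.22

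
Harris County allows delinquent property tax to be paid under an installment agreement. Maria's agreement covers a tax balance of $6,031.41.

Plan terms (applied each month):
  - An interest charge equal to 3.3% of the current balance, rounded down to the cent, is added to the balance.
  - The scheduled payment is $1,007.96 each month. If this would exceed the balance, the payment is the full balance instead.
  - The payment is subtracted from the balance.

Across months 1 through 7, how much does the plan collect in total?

Month 1: $6,031.41 +$199.03 interest = $6,230.44; pay $1,007.96 → $5,222.48
Month 2: $5,222.48 +$172.34 interest = $5,394.82; pay $1,007.96 → $4,386.86
Month 3: $4,386.86 +$144.76 interest = $4,531.62; pay $1,007.96 → $3,523.66
Month 4: $3,523.66 +$116.28 interest = $3,639.94; pay $1,007.96 → $2,631.98
Month 5: $2,631.98 +$86.85 interest = $2,718.83; pay $1,007.96 → $1,710.87
Month 6: $1,710.87 +$56.45 interest = $1,767.32; pay $1,007.96 → $759.36
Month 7: $759.36 +$25.05 interest = $784.41; pay $784.41 → $0.00
Total paid: $6,832.17

$6,832.17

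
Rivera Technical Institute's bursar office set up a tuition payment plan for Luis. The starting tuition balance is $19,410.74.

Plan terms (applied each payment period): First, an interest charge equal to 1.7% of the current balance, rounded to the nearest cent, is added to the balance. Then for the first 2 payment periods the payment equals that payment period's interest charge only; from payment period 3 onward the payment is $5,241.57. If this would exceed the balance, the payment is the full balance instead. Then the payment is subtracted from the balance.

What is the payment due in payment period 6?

$4,499.28

Payment period 1: $19,410.74 +$329.98 interest = $19,740.72; pay $329.98 → $19,410.74
Payment period 2: $19,410.74 +$329.98 interest = $19,740.72; pay $329.98 → $19,410.74
Payment period 3: $19,410.74 +$329.98 interest = $19,740.72; pay $5,241.57 → $14,499.15
Payment period 4: $14,499.15 +$246.49 interest = $14,745.64; pay $5,241.57 → $9,504.07
Payment period 5: $9,504.07 +$161.57 interest = $9,665.64; pay $5,241.57 → $4,424.07
Payment period 6: $4,424.07 +$75.21 interest = $4,499.28; pay $4,499.28 → $0.00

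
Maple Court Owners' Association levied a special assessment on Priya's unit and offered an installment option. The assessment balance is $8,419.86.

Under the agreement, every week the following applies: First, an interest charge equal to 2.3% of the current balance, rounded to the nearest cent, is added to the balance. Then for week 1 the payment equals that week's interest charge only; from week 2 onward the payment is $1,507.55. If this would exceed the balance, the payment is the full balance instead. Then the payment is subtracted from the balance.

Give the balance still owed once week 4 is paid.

Week 1: $8,419.86 +$193.66 interest = $8,613.52; pay $193.66 → $8,419.86
Week 2: $8,419.86 +$193.66 interest = $8,613.52; pay $1,507.55 → $7,105.97
Week 3: $7,105.97 +$163.44 interest = $7,269.41; pay $1,507.55 → $5,761.86
Week 4: $5,761.86 +$132.52 interest = $5,894.38; pay $1,507.55 → $4,386.83

$4,386.83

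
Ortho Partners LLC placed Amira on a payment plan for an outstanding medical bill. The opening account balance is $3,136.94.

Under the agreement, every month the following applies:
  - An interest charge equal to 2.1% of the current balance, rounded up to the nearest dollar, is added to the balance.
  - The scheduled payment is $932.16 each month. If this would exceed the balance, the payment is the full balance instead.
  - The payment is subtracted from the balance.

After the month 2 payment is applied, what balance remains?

$1,386.62

Month 1: $3,136.94 +$66.00 interest = $3,202.94; pay $932.16 → $2,270.78
Month 2: $2,270.78 +$48.00 interest = $2,318.78; pay $932.16 → $1,386.62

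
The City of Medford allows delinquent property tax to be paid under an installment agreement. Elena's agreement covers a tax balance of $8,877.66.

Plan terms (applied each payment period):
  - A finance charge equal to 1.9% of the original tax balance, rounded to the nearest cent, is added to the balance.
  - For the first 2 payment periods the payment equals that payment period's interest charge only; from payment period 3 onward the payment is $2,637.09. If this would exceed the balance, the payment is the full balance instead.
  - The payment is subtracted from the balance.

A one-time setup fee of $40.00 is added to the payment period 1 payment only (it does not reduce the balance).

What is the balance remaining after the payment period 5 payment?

# | Opening | Interest | Payment | Fee | End bal
1 | $8,877.66 | $168.68 | $168.68 | $40.00 | $8,877.66
2 | $8,877.66 | $168.68 | $168.68 | — | $8,877.66
3 | $8,877.66 | $168.68 | $2,637.09 | — | $6,409.25
4 | $6,409.25 | $168.68 | $2,637.09 | — | $3,940.84
5 | $3,940.84 | $168.68 | $2,637.09 | — | $1,472.43

$1,472.43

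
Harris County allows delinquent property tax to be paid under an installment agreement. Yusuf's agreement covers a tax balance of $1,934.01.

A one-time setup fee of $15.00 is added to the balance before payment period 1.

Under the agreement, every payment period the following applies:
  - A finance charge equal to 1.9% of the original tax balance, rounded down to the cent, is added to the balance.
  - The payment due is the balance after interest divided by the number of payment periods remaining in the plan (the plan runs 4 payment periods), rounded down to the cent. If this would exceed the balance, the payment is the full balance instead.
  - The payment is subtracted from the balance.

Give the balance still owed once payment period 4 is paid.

$0.00

Payment period 1: $1,949.01 +$36.74 interest = $1,985.75; pay $496.43 → $1,489.32
Payment period 2: $1,489.32 +$36.74 interest = $1,526.06; pay $508.68 → $1,017.38
Payment period 3: $1,017.38 +$36.74 interest = $1,054.12; pay $527.06 → $527.06
Payment period 4: $527.06 +$36.74 interest = $563.80; pay $563.80 → $0.00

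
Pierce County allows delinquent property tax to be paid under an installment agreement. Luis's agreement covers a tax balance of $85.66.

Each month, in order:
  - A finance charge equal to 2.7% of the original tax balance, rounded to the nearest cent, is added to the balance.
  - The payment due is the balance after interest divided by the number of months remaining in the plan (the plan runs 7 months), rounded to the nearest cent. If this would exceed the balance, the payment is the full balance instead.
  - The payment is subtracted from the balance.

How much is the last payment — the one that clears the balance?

$18.23

Month 1: $85.66 +$2.31 interest = $87.97; pay $12.57 → $75.40
Month 2: $75.40 +$2.31 interest = $77.71; pay $12.95 → $64.76
Month 3: $64.76 +$2.31 interest = $67.07; pay $13.41 → $53.66
Month 4: $53.66 +$2.31 interest = $55.97; pay $13.99 → $41.98
Month 5: $41.98 +$2.31 interest = $44.29; pay $14.76 → $29.53
Month 6: $29.53 +$2.31 interest = $31.84; pay $15.92 → $15.92
Month 7: $15.92 +$2.31 interest = $18.23; pay $18.23 → $0.00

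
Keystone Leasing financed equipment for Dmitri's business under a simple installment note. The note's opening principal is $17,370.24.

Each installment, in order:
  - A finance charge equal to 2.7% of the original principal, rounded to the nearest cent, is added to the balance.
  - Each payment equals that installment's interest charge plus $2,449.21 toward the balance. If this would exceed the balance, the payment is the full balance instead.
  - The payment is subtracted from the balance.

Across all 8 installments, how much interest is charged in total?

# | Opening | Interest | Payment | End bal
1 | $17,370.24 | $469.00 | $2,918.21 | $14,921.03
2 | $14,921.03 | $469.00 | $2,918.21 | $12,471.82
3 | $12,471.82 | $469.00 | $2,918.21 | $10,022.61
4 | $10,022.61 | $469.00 | $2,918.21 | $7,573.40
5 | $7,573.40 | $469.00 | $2,918.21 | $5,124.19
6 | $5,124.19 | $469.00 | $2,918.21 | $2,674.98
7 | $2,674.98 | $469.00 | $2,918.21 | $225.77
8 | $225.77 | $469.00 | $694.77 | $0.00
Total interest: $469.00 + $469.00 + $469.00 + $469.00 + $469.00 + $469.00 + $469.00 + $469.00 = $3,752.00

$3,752.00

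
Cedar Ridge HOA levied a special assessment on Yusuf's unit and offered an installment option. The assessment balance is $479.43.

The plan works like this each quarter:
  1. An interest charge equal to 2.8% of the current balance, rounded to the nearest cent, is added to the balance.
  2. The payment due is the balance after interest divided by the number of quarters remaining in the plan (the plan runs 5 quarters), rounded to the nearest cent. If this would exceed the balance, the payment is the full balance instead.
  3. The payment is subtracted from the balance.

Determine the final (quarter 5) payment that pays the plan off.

$110.08

# | Opening | Interest | Payment | End bal
1 | $479.43 | $13.42 | $98.57 | $394.28
2 | $394.28 | $11.04 | $101.33 | $303.99
3 | $303.99 | $8.51 | $104.17 | $208.33
4 | $208.33 | $5.83 | $107.08 | $107.08
5 | $107.08 | $3.00 | $110.08 | $0.00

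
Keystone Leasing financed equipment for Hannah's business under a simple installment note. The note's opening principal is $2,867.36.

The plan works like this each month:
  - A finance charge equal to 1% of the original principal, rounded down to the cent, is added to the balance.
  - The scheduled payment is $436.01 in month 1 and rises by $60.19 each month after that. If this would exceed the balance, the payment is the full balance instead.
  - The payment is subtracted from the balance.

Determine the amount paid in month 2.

Month 1: $2,867.36 +$28.67 interest = $2,896.03; pay $436.01 → $2,460.02
Month 2: $2,460.02 +$28.67 interest = $2,488.69; pay $496.20 → $1,992.49

$496.20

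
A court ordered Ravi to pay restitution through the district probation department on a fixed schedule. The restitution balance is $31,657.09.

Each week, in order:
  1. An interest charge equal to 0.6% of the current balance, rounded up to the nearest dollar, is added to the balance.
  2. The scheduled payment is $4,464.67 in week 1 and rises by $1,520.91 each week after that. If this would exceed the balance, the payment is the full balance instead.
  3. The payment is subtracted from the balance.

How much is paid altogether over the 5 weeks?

$32,260.09

Week 1: opening $31,657.09; interest $190.00 → $31,847.09; payment $4,464.67; balance $27,382.42
Week 2: opening $27,382.42; interest $165.00 → $27,547.42; payment $5,985.58; balance $21,561.84
Week 3: opening $21,561.84; interest $130.00 → $21,691.84; payment $7,506.49; balance $14,185.35
Week 4: opening $14,185.35; interest $86.00 → $14,271.35; payment $9,027.40; balance $5,243.95
Week 5: opening $5,243.95; interest $32.00 → $5,275.95; payment $5,275.95; balance $0.00
Total paid: $32,260.09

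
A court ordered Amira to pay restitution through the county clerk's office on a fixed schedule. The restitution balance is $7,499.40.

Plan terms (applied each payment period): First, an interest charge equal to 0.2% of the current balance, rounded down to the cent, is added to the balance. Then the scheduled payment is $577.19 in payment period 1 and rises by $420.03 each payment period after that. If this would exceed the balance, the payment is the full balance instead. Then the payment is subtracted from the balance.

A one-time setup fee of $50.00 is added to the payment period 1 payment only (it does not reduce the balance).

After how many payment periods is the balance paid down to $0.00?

6

# | Opening | Interest | Payment | Fee | End bal
1 | $7,499.40 | $14.99 | $577.19 | $50.00 | $6,937.20
2 | $6,937.20 | $13.87 | $997.22 | — | $5,953.85
3 | $5,953.85 | $11.90 | $1,417.25 | — | $4,548.50
4 | $4,548.50 | $9.09 | $1,837.28 | — | $2,720.31
5 | $2,720.31 | $5.44 | $2,257.31 | — | $468.44
6 | $468.44 | $0.93 | $469.37 | — | $0.00
Balance reaches $0.00 in payment period 6.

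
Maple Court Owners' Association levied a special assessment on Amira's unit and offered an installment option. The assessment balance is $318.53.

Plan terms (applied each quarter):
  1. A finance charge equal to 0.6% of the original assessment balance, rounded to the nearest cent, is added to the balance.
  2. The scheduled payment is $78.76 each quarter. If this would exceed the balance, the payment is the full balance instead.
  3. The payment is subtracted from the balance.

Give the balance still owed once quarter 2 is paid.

Quarter 1: opening $318.53; interest $1.91 → $320.44; payment $78.76; balance $241.68
Quarter 2: opening $241.68; interest $1.91 → $243.59; payment $78.76; balance $164.83

$164.83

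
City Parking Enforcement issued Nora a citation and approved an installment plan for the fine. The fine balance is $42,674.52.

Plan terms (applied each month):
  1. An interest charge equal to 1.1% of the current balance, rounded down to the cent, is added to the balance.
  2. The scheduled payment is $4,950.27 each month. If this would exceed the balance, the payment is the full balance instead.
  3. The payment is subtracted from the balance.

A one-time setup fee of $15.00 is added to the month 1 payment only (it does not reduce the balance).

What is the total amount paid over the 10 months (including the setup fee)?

$45,099.31

# | Opening | Interest | Payment | Fee | End bal
1 | $42,674.52 | $469.41 | $4,950.27 | $15.00 | $38,193.66
2 | $38,193.66 | $420.13 | $4,950.27 | — | $33,663.52
3 | $33,663.52 | $370.29 | $4,950.27 | — | $29,083.54
4 | $29,083.54 | $319.91 | $4,950.27 | — | $24,453.18
5 | $24,453.18 | $268.98 | $4,950.27 | — | $19,771.89
6 | $19,771.89 | $217.49 | $4,950.27 | — | $15,039.11
7 | $15,039.11 | $165.43 | $4,950.27 | — | $10,254.27
8 | $10,254.27 | $112.79 | $4,950.27 | — | $5,416.79
9 | $5,416.79 | $59.58 | $4,950.27 | — | $526.10
10 | $526.10 | $5.78 | $531.88 | — | $0.00
Total paid: $45,099.31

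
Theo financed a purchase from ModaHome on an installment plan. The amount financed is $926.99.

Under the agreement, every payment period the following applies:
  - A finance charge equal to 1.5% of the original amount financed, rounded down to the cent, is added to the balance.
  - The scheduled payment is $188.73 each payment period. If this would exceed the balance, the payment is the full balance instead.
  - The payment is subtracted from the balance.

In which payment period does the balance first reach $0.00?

6

# | Opening | Interest | Payment | End bal
1 | $926.99 | $13.90 | $188.73 | $752.16
2 | $752.16 | $13.90 | $188.73 | $577.33
3 | $577.33 | $13.90 | $188.73 | $402.50
4 | $402.50 | $13.90 | $188.73 | $227.67
5 | $227.67 | $13.90 | $188.73 | $52.84
6 | $52.84 | $13.90 | $66.74 | $0.00
Balance reaches $0.00 in payment period 6.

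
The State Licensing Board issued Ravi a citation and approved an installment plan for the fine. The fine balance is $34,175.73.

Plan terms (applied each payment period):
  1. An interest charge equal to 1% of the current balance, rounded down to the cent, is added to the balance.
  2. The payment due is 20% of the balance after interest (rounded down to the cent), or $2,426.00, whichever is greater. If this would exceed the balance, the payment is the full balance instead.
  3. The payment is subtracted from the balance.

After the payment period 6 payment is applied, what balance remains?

Payment period 1: opening $34,175.73; interest $341.75 → $34,517.48; payment $6,903.49; balance $27,613.99
Payment period 2: opening $27,613.99; interest $276.13 → $27,890.12; payment $5,578.02; balance $22,312.10
Payment period 3: opening $22,312.10; interest $223.12 → $22,535.22; payment $4,507.04; balance $18,028.18
Payment period 4: opening $18,028.18; interest $180.28 → $18,208.46; payment $3,641.69; balance $14,566.77
Payment period 5: opening $14,566.77; interest $145.66 → $14,712.43; payment $2,942.48; balance $11,769.95
Payment period 6: opening $11,769.95; interest $117.69 → $11,887.64; payment $2,426.00; balance $9,461.64

$9,461.64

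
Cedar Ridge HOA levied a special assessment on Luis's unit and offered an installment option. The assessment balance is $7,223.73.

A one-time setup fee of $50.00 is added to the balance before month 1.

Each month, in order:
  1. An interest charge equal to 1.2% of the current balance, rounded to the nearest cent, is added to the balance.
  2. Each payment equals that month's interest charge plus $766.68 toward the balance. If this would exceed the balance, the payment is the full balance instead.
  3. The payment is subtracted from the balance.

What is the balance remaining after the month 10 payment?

# | Opening | Interest | Payment | End bal
1 | $7,273.73 | $87.28 | $853.96 | $6,507.05
2 | $6,507.05 | $78.08 | $844.76 | $5,740.37
3 | $5,740.37 | $68.88 | $835.56 | $4,973.69
4 | $4,973.69 | $59.68 | $826.36 | $4,207.01
5 | $4,207.01 | $50.48 | $817.16 | $3,440.33
6 | $3,440.33 | $41.28 | $807.96 | $2,673.65
7 | $2,673.65 | $32.08 | $798.76 | $1,906.97
8 | $1,906.97 | $22.88 | $789.56 | $1,140.29
9 | $1,140.29 | $13.68 | $780.36 | $373.61
10 | $373.61 | $4.48 | $378.09 | $0.00

$0.00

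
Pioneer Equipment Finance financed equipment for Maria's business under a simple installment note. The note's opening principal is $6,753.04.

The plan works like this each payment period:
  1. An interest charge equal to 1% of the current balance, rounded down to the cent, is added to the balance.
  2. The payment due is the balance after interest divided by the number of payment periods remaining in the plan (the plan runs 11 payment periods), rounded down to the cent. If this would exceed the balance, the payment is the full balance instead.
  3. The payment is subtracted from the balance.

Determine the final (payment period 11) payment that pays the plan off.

$684.92

Payment period 1: opening $6,753.04; interest $67.53 → $6,820.57; payment $620.05; balance $6,200.52
Payment period 2: opening $6,200.52; interest $62.00 → $6,262.52; payment $626.25; balance $5,636.27
Payment period 3: opening $5,636.27; interest $56.36 → $5,692.63; payment $632.51; balance $5,060.12
Payment period 4: opening $5,060.12; interest $50.60 → $5,110.72; payment $638.84; balance $4,471.88
Payment period 5: opening $4,471.88; interest $44.71 → $4,516.59; payment $645.22; balance $3,871.37
Payment period 6: opening $3,871.37; interest $38.71 → $3,910.08; payment $651.68; balance $3,258.40
Payment period 7: opening $3,258.40; interest $32.58 → $3,290.98; payment $658.19; balance $2,632.79
Payment period 8: opening $2,632.79; interest $26.32 → $2,659.11; payment $664.77; balance $1,994.34
Payment period 9: opening $1,994.34; interest $19.94 → $2,014.28; payment $671.42; balance $1,342.86
Payment period 10: opening $1,342.86; interest $13.42 → $1,356.28; payment $678.14; balance $678.14
Payment period 11: opening $678.14; interest $6.78 → $684.92; payment $684.92; balance $0.00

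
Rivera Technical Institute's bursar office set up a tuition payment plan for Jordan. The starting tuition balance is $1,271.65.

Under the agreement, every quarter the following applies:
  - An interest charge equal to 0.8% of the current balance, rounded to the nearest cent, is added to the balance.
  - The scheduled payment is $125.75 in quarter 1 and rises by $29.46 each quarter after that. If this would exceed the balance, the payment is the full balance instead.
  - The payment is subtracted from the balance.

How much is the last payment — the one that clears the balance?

# | Opening | Interest | Payment | End bal
1 | $1,271.65 | $10.17 | $125.75 | $1,156.07
2 | $1,156.07 | $9.25 | $155.21 | $1,010.11
3 | $1,010.11 | $8.08 | $184.67 | $833.52
4 | $833.52 | $6.67 | $214.13 | $626.06
5 | $626.06 | $5.01 | $243.59 | $387.48
6 | $387.48 | $3.10 | $273.05 | $117.53
7 | $117.53 | $0.94 | $118.47 | $0.00

$118.47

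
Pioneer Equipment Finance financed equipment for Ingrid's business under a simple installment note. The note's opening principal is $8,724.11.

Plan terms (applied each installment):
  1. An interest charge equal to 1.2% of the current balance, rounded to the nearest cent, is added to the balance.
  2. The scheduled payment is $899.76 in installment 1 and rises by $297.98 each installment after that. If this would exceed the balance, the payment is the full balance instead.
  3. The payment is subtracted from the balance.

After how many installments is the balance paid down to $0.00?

6

Installment 1: $8,724.11 +$104.69 interest = $8,828.80; pay $899.76 → $7,929.04
Installment 2: $7,929.04 +$95.15 interest = $8,024.19; pay $1,197.74 → $6,826.45
Installment 3: $6,826.45 +$81.92 interest = $6,908.37; pay $1,495.72 → $5,412.65
Installment 4: $5,412.65 +$64.95 interest = $5,477.60; pay $1,793.70 → $3,683.90
Installment 5: $3,683.90 +$44.21 interest = $3,728.11; pay $2,091.68 → $1,636.43
Installment 6: $1,636.43 +$19.64 interest = $1,656.07; pay $1,656.07 → $0.00
Balance reaches $0.00 in installment 6.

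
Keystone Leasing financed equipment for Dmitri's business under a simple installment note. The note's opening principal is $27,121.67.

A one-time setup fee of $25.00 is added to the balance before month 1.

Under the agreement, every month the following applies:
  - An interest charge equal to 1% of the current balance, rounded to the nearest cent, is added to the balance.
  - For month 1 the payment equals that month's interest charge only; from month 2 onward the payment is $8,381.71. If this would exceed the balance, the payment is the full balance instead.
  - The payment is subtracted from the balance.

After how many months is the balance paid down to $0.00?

# | Opening | Interest | Payment | End bal
1 | $27,146.67 | $271.47 | $271.47 | $27,146.67
2 | $27,146.67 | $271.47 | $8,381.71 | $19,036.43
3 | $19,036.43 | $190.36 | $8,381.71 | $10,845.08
4 | $10,845.08 | $108.45 | $8,381.71 | $2,571.82
5 | $2,571.82 | $25.72 | $2,597.54 | $0.00
Balance reaches $0.00 in month 5.

5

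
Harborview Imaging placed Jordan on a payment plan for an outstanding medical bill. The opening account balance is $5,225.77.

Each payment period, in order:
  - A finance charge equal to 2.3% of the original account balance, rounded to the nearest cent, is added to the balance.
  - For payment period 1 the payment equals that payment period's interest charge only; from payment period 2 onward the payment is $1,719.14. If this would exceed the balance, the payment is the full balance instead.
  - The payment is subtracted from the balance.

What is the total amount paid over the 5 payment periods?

$5,826.72

# | Opening | Interest | Payment | End bal
1 | $5,225.77 | $120.19 | $120.19 | $5,225.77
2 | $5,225.77 | $120.19 | $1,719.14 | $3,626.82
3 | $3,626.82 | $120.19 | $1,719.14 | $2,027.87
4 | $2,027.87 | $120.19 | $1,719.14 | $428.92
5 | $428.92 | $120.19 | $549.11 | $0.00
Total paid: $5,826.72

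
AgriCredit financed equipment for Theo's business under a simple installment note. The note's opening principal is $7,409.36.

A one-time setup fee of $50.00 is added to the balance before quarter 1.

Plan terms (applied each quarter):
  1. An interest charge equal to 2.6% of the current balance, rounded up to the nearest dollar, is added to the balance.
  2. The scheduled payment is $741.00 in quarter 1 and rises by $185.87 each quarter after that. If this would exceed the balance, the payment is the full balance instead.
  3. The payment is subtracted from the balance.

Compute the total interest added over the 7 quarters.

$875.00

Quarter 1: opening $7,459.36; interest $194.00 → $7,653.36; payment $741.00; balance $6,912.36
Quarter 2: opening $6,912.36; interest $180.00 → $7,092.36; payment $926.87; balance $6,165.49
Quarter 3: opening $6,165.49; interest $161.00 → $6,326.49; payment $1,112.74; balance $5,213.75
Quarter 4: opening $5,213.75; interest $136.00 → $5,349.75; payment $1,298.61; balance $4,051.14
Quarter 5: opening $4,051.14; interest $106.00 → $4,157.14; payment $1,484.48; balance $2,672.66
Quarter 6: opening $2,672.66; interest $70.00 → $2,742.66; payment $1,670.35; balance $1,072.31
Quarter 7: opening $1,072.31; interest $28.00 → $1,100.31; payment $1,100.31; balance $0.00
Total interest: $194.00 + $180.00 + $161.00 + $136.00 + $106.00 + $70.00 + $28.00 = $875.00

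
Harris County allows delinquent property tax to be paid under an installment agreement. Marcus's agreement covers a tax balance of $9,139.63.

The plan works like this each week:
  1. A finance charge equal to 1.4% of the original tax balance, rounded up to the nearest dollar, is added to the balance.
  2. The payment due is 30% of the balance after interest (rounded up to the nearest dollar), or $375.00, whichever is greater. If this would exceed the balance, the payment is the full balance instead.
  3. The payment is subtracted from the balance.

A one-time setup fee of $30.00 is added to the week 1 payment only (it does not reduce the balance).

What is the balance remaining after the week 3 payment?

# | Opening | Interest | Payment | Fee | End bal
1 | $9,139.63 | $128.00 | $2,781.00 | $30.00 | $6,486.63
2 | $6,486.63 | $128.00 | $1,985.00 | — | $4,629.63
3 | $4,629.63 | $128.00 | $1,428.00 | — | $3,329.63

$3,329.63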